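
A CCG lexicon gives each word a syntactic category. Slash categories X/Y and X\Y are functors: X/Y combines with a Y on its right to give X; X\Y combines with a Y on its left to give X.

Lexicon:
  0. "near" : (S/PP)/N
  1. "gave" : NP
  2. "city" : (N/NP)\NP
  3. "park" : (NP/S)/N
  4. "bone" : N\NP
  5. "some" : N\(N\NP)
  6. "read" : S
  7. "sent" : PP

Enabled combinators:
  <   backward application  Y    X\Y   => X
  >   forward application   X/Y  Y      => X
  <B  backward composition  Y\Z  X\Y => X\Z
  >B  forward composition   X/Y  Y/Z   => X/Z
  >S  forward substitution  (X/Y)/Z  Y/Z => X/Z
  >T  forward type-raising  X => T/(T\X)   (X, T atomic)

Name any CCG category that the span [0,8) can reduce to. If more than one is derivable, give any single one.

S

[0,8] S   >
  [0,7] S/PP   >
    [0,1] "near" : (S/PP)/N
    [1,7] N   >
      [1,3] N/NP   <
        [1,2] "gave" : NP
        [2,3] "city" : (N/NP)\NP
      [3,7] NP   >
        [3,6] NP/S   >
          [3,4] "park" : (NP/S)/N
          [4,6] N   <
            [4,5] "bone" : N\NP
            [5,6] "some" : N\(N\NP)
        [6,7] "read" : S
  [7,8] "sent" : PP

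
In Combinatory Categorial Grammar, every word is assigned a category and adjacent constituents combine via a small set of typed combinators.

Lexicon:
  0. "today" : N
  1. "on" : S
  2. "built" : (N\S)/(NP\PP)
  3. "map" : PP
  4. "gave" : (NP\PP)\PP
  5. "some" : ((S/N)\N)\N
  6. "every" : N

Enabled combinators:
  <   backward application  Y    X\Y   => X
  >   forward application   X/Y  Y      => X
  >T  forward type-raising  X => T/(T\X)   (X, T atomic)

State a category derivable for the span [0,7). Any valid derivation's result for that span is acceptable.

[0,7] S   >
  [0,6] S/N   <
    [0,1] "today" : N
    [1,6] (S/N)\N   <
      [1,5] N   <
        [1,2] "on" : S
        [2,5] N\S   >
          [2,3] "built" : (N\S)/(NP\PP)
          [3,5] NP\PP   <
            [3,4] "map" : PP
            [4,5] "gave" : (NP\PP)\PP
      [5,6] "some" : ((S/N)\N)\N
  [6,7] "every" : N

S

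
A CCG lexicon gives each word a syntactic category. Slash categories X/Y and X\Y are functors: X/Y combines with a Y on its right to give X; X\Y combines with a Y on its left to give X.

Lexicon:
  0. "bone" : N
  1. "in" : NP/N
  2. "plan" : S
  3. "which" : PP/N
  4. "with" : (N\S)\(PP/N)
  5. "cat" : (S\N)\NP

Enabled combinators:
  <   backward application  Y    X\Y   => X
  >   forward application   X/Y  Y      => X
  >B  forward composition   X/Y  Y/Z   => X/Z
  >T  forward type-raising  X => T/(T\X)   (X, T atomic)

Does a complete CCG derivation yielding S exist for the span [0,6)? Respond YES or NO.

[0,6] S   <
  [0,1] "bone" : N
  [1,6] S\N   <
    [1,5] NP   >
      [1,2] "in" : NP/N
      [2,5] N   >
        [2,3] N/(N\S)   >T
          [2,3] "plan" : S
        [3,5] N\S   <
          [3,4] "which" : PP/N
          [4,5] "with" : (N\S)\(PP/N)
    [5,6] "cat" : (S\N)\NP

YES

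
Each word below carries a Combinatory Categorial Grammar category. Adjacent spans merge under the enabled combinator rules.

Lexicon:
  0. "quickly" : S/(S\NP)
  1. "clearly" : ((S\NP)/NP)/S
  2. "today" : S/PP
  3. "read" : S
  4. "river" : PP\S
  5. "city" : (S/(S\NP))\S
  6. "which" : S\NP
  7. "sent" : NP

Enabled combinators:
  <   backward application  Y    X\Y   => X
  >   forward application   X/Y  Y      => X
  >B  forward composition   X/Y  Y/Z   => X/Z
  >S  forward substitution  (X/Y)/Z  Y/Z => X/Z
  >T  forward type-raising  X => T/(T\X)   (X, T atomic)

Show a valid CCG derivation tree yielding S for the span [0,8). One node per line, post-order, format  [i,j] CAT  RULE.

[0,1] S/(S\NP)  lex  "quickly"
[1,2] ((S\NP)/NP)/S  lex  "clearly"
[2,3] S/PP  lex  "today"
[3,4] S  lex  "read"
[3,4] PP/(PP\S)  >T
[4,5] PP\S  lex  "river"
[3,5] PP  >  k=4
[2,5] S  >  k=3
[5,6] (S/(S\NP))\S  lex  "city"
[2,6] S/(S\NP)  <  k=5
[6,7] S\NP  lex  "which"
[2,7] S  >  k=6
[1,7] (S\NP)/NP  >  k=2
[7,8] NP  lex  "sent"
[1,8] S\NP  >  k=7
[0,8] S  >  k=1

[0,8] S   >
  [0,1] "quickly" : S/(S\NP)
  [1,8] S\NP   >
    [1,7] (S\NP)/NP   >
      [1,2] "clearly" : ((S\NP)/NP)/S
      [2,7] S   >
        [2,6] S/(S\NP)   <
          [2,5] S   >
            [2,3] "today" : S/PP
            [3,5] PP   >
              [3,4] PP/(PP\S)   >T
                [3,4] "read" : S
              [4,5] "river" : PP\S
          [5,6] "city" : (S/(S\NP))\S
        [6,7] "which" : S\NP
    [7,8] "sent" : NP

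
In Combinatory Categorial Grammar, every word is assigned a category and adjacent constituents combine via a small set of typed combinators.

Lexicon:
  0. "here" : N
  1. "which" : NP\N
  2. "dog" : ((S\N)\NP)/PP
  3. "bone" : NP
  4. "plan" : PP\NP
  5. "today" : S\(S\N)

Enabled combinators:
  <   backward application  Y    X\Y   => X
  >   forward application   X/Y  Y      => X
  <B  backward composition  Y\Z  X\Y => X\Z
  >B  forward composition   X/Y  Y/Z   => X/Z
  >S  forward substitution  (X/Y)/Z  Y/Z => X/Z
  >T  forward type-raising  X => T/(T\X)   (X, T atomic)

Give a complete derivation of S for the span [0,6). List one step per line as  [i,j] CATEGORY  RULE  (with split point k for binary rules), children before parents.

[0,6] S   <
  [0,5] S\N   <
    [0,2] NP   <
      [0,1] "here" : N
      [1,2] "which" : NP\N
    [2,5] (S\N)\NP   >
      [2,3] "dog" : ((S\N)\NP)/PP
      [3,5] PP   <
        [3,4] "bone" : NP
        [4,5] "plan" : PP\NP
  [5,6] "today" : S\(S\N)

[0,1] N  lex  "here"
[1,2] NP\N  lex  "which"
[0,2] NP  <  k=1
[2,3] ((S\N)\NP)/PP  lex  "dog"
[3,4] NP  lex  "bone"
[4,5] PP\NP  lex  "plan"
[3,5] PP  <  k=4
[2,5] (S\N)\NP  >  k=3
[0,5] S\N  <  k=2
[5,6] S\(S\N)  lex  "today"
[0,6] S  <  k=5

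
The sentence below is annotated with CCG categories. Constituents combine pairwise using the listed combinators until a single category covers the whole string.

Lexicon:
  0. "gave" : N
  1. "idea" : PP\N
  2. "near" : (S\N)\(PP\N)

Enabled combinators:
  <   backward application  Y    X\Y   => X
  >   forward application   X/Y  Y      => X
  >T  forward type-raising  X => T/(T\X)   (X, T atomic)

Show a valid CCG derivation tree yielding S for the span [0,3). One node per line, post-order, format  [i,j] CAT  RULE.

[0,3] S   <
  [0,1] "gave" : N
  [1,3] S\N   <
    [1,2] "idea" : PP\N
    [2,3] "near" : (S\N)\(PP\N)

[0,1] N  lex  "gave"
[1,2] PP\N  lex  "idea"
[2,3] (S\N)\(PP\N)  lex  "near"
[1,3] S\N  <  k=2
[0,3] S  <  k=1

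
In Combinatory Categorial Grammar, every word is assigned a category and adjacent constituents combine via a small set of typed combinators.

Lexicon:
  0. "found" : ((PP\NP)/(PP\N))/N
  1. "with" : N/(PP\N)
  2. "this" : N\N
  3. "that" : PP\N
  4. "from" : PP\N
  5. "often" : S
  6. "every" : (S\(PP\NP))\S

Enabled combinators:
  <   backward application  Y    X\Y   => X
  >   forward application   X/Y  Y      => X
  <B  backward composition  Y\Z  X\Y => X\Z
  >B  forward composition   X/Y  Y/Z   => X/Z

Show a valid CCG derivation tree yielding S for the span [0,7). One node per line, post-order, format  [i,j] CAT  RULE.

[0,7] S   <
  [0,5] PP\NP   >
    [0,4] (PP\NP)/(PP\N)   >
      [0,1] "found" : ((PP\NP)/(PP\N))/N
      [1,4] N   >
        [1,2] "with" : N/(PP\N)
        [2,4] PP\N   <B
          [2,3] "this" : N\N
          [3,4] "that" : PP\N
    [4,5] "from" : PP\N
  [5,7] S\(PP\NP)   <
    [5,6] "often" : S
    [6,7] "every" : (S\(PP\NP))\S

[0,1] ((PP\NP)/(PP\N))/N  lex  "found"
[1,2] N/(PP\N)  lex  "with"
[2,3] N\N  lex  "this"
[3,4] PP\N  lex  "that"
[2,4] PP\N  <B  k=3
[1,4] N  >  k=2
[0,4] (PP\NP)/(PP\N)  >  k=1
[4,5] PP\N  lex  "from"
[0,5] PP\NP  >  k=4
[5,6] S  lex  "often"
[6,7] (S\(PP\NP))\S  lex  "every"
[5,7] S\(PP\NP)  <  k=6
[0,7] S  <  k=5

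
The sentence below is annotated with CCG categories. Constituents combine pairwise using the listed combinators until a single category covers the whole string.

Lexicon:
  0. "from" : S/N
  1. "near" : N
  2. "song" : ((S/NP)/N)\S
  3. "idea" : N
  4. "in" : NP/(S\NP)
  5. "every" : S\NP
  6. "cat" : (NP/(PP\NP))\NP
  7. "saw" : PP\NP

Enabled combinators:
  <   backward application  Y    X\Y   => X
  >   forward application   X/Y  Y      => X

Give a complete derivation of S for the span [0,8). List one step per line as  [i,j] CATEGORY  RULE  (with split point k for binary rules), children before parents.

[0,8] S   >
  [0,4] S/NP   >
    [0,3] (S/NP)/N   <
      [0,2] S   >
        [0,1] "from" : S/N
        [1,2] "near" : N
      [2,3] "song" : ((S/NP)/N)\S
    [3,4] "idea" : N
  [4,8] NP   >
    [4,7] NP/(PP\NP)   <
      [4,6] NP   >
        [4,5] "in" : NP/(S\NP)
        [5,6] "every" : S\NP
      [6,7] "cat" : (NP/(PP\NP))\NP
    [7,8] "saw" : PP\NP

[0,1] S/N  lex  "from"
[1,2] N  lex  "near"
[0,2] S  >  k=1
[2,3] ((S/NP)/N)\S  lex  "song"
[0,3] (S/NP)/N  <  k=2
[3,4] N  lex  "idea"
[0,4] S/NP  >  k=3
[4,5] NP/(S\NP)  lex  "in"
[5,6] S\NP  lex  "every"
[4,6] NP  >  k=5
[6,7] (NP/(PP\NP))\NP  lex  "cat"
[4,7] NP/(PP\NP)  <  k=6
[7,8] PP\NP  lex  "saw"
[4,8] NP  >  k=7
[0,8] S  >  k=4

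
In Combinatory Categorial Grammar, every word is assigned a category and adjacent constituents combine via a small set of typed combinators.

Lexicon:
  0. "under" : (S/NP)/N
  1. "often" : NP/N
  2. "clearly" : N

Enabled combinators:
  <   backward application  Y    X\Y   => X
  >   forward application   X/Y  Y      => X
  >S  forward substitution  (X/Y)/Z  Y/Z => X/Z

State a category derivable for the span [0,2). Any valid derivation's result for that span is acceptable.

[0,3] S   >
  [0,2] S/N   >S
    [0,1] "under" : (S/NP)/N
    [1,2] "often" : NP/N
  [2,3] "clearly" : N

S/N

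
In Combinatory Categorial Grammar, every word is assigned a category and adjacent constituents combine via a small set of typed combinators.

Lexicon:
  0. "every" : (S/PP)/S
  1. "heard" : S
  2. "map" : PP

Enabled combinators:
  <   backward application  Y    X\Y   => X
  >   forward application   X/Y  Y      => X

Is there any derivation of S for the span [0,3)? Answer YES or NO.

[0,3] S   >
  [0,2] S/PP   >
    [0,1] "every" : (S/PP)/S
    [1,2] "heard" : S
  [2,3] "map" : PP

YES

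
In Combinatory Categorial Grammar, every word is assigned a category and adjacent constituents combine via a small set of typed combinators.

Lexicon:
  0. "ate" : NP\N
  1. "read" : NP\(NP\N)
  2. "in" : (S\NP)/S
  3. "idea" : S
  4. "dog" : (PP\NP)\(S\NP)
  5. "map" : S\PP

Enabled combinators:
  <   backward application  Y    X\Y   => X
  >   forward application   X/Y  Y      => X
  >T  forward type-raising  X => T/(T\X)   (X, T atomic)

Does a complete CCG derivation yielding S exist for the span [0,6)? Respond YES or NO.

[0,6] S   <
  [0,5] PP   <
    [0,2] NP   <
      [0,1] "ate" : NP\N
      [1,2] "read" : NP\(NP\N)
    [2,5] PP\NP   <
      [2,4] S\NP   >
        [2,3] "in" : (S\NP)/S
        [3,4] "idea" : S
      [4,5] "dog" : (PP\NP)\(S\NP)
  [5,6] "map" : S\PP

YES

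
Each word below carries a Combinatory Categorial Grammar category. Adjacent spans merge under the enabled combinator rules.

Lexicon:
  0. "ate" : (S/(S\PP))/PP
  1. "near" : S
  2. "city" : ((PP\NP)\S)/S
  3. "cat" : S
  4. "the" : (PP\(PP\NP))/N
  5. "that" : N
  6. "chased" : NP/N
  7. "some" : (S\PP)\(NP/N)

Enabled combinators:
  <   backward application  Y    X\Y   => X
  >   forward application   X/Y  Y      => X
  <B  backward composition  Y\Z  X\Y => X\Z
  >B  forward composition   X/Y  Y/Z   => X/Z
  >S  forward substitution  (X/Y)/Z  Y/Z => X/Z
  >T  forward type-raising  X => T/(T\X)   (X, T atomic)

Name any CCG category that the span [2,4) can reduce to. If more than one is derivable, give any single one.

[0,8] S   >
  [0,6] S/(S\PP)   >
    [0,1] "ate" : (S/(S\PP))/PP
    [1,6] PP   <
      [1,4] PP\NP   <
        [1,2] "near" : S
        [2,4] (PP\NP)\S   >
          [2,3] "city" : ((PP\NP)\S)/S
          [3,4] "cat" : S
      [4,6] PP\(PP\NP)   >
        [4,5] "the" : (PP\(PP\NP))/N
        [5,6] "that" : N
  [6,8] S\PP   <
    [6,7] "chased" : NP/N
    [7,8] "some" : (S\PP)\(NP/N)

(PP\NP)\S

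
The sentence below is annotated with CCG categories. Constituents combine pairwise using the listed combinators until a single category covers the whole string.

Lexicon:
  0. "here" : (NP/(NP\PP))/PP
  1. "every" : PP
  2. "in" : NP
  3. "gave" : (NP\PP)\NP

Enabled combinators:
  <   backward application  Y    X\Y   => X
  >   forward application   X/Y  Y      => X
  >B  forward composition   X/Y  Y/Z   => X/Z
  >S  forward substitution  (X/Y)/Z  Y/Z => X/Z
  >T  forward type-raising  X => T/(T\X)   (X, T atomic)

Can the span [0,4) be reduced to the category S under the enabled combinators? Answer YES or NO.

(NP/(NP\PP))/PP PP NP (NP\PP)\NP
CKY chart[0,4] = {(NP/(NP\PP))/(PP\NP), N/(N\NP), NP, NP/(NP\NP), PP/(PP\NP), S/(S\NP)}; S ∉ chart

NO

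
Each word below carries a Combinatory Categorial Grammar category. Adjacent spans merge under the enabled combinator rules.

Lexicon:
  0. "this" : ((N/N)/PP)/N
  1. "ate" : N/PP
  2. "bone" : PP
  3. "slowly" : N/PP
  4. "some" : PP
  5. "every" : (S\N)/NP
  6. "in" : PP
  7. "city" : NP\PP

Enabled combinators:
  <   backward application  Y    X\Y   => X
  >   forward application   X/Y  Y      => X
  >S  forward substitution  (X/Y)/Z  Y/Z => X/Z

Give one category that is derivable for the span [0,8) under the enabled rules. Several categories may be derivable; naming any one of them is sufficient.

[0,8] S   <
  [0,5] N   >
    [0,4] N/PP   >S
      [0,3] (N/N)/PP   >
        [0,1] "this" : ((N/N)/PP)/N
        [1,3] N   >
          [1,2] "ate" : N/PP
          [2,3] "bone" : PP
      [3,4] "slowly" : N/PP
    [4,5] "some" : PP
  [5,8] S\N   >
    [5,6] "every" : (S\N)/NP
    [6,8] NP   <
      [6,7] "in" : PP
      [7,8] "city" : NP\PP

S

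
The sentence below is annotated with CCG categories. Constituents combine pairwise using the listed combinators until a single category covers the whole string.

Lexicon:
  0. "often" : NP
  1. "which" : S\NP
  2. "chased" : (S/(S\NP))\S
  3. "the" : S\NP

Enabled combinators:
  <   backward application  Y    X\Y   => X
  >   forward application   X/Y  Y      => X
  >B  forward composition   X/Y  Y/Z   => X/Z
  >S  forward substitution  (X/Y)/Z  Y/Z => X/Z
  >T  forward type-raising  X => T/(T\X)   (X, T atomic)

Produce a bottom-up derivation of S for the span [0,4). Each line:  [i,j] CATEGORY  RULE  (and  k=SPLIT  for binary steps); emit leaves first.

[0,1] NP  lex  "often"
[1,2] S\NP  lex  "which"
[0,2] S  <  k=1
[2,3] (S/(S\NP))\S  lex  "chased"
[0,3] S/(S\NP)  <  k=2
[3,4] S\NP  lex  "the"
[0,4] S  >  k=3

[0,4] S   >
  [0,3] S/(S\NP)   <
    [0,2] S   <
      [0,1] "often" : NP
      [1,2] "which" : S\NP
    [2,3] "chased" : (S/(S\NP))\S
  [3,4] "the" : S\NP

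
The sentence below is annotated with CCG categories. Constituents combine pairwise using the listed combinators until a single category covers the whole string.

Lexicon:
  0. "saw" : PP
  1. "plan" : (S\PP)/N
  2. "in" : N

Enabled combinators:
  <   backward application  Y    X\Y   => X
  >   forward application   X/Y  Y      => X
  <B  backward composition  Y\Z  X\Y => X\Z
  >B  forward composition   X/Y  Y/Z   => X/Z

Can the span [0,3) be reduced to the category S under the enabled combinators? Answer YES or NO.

[0,3] S   <
  [0,1] "saw" : PP
  [1,3] S\PP   >
    [1,2] "plan" : (S\PP)/N
    [2,3] "in" : N

YES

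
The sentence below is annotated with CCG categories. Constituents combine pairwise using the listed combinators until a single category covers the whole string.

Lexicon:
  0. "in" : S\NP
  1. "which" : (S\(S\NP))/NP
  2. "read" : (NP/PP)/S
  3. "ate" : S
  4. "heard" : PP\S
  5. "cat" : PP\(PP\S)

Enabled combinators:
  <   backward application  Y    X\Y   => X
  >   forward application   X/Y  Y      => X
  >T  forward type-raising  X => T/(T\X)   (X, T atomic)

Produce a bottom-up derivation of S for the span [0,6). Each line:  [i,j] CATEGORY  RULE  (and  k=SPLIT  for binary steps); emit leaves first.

[0,6] S   <
  [0,1] "in" : S\NP
  [1,6] S\(S\NP)   >
    [1,2] "which" : (S\(S\NP))/NP
    [2,6] NP   >
      [2,4] NP/PP   >
        [2,3] "read" : (NP/PP)/S
        [3,4] "ate" : S
      [4,6] PP   <
        [4,5] "heard" : PP\S
        [5,6] "cat" : PP\(PP\S)

[0,1] S\NP  lex  "in"
[1,2] (S\(S\NP))/NP  lex  "which"
[2,3] (NP/PP)/S  lex  "read"
[3,4] S  lex  "ate"
[2,4] NP/PP  >  k=3
[4,5] PP\S  lex  "heard"
[5,6] PP\(PP\S)  lex  "cat"
[4,6] PP  <  k=5
[2,6] NP  >  k=4
[1,6] S\(S\NP)  >  k=2
[0,6] S  <  k=1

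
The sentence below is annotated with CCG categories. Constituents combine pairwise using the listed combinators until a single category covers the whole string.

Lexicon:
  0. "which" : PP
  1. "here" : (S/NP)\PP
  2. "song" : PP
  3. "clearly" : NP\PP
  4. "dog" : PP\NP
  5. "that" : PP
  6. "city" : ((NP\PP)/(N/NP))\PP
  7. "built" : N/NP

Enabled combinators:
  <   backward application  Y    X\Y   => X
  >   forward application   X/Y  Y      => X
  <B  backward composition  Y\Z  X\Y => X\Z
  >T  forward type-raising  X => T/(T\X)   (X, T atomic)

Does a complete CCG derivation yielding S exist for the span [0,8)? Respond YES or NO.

[0,8] S   >
  [0,2] S/NP   <
    [0,1] "which" : PP
    [1,2] "here" : (S/NP)\PP
  [2,8] NP   <
    [2,5] PP   <
      [2,4] NP   >
        [2,3] NP/(NP\PP)   >T
          [2,3] "song" : PP
        [3,4] "clearly" : NP\PP
      [4,5] "dog" : PP\NP
    [5,8] NP\PP   >
      [5,7] (NP\PP)/(N/NP)   <
        [5,6] "that" : PP
        [6,7] "city" : ((NP\PP)/(N/NP))\PP
      [7,8] "built" : N/NP

YES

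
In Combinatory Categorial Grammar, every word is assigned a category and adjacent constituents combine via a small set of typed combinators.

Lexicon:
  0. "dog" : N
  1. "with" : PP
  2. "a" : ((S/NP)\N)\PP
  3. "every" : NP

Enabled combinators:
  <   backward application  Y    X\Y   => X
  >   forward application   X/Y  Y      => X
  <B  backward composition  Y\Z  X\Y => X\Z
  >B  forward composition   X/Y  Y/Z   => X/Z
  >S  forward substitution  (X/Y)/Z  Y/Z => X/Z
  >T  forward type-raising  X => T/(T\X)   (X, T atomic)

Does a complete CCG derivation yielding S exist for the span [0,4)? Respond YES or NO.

[0,4] S   >
  [0,3] S/NP   <
    [0,1] "dog" : N
    [1,3] (S/NP)\N   <
      [1,2] "with" : PP
      [2,3] "a" : ((S/NP)\N)\PP
  [3,4] "every" : NP

YES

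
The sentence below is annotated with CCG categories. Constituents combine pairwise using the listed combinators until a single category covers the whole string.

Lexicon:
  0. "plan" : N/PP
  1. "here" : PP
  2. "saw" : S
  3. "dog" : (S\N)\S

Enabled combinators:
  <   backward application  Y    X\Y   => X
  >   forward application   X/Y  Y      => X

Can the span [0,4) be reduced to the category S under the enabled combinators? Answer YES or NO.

YES

[0,4] S   <
  [0,2] N   >
    [0,1] "plan" : N/PP
    [1,2] "here" : PP
  [2,4] S\N   <
    [2,3] "saw" : S
    [3,4] "dog" : (S\N)\S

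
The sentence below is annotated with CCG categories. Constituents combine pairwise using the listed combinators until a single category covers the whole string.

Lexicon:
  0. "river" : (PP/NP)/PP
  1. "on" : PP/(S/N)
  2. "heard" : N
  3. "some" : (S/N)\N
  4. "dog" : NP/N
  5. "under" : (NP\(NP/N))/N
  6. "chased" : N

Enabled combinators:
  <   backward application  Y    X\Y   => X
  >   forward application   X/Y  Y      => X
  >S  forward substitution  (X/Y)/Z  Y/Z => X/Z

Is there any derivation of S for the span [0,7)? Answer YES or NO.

(PP/NP)/PP PP/(S/N) N (S/N)\N NP/N (NP\(NP/N))/N N
CKY chart[0,7] = {PP}; S ∉ chart

NO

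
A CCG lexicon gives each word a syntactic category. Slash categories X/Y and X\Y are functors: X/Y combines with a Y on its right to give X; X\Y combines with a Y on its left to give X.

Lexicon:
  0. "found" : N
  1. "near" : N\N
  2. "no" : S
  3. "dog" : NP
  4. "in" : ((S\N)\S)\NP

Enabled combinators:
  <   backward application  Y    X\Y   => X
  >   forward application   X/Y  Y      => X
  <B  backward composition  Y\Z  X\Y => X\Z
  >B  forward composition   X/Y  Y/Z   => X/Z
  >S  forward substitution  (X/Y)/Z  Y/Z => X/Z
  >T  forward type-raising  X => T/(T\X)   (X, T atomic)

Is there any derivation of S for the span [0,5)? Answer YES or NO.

YES

[0,5] S   >
  [0,1] S/(S\N)   >T
    [0,1] "found" : N
  [1,5] S\N   <B
    [1,2] "near" : N\N
    [2,5] S\N   <
      [2,3] "no" : S
      [3,5] (S\N)\S   <
        [3,4] "dog" : NP
        [4,5] "in" : ((S\N)\S)\NP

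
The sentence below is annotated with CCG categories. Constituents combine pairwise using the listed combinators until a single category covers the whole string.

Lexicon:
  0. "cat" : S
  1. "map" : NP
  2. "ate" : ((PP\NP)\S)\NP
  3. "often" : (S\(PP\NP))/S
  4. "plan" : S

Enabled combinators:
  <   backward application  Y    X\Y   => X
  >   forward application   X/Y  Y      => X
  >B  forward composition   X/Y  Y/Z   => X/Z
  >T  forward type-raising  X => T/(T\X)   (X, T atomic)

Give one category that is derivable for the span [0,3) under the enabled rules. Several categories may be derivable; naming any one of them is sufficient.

PP\NP

[0,5] S   <
  [0,3] PP\NP   <
    [0,1] "cat" : S
    [1,3] (PP\NP)\S   <
      [1,2] "map" : NP
      [2,3] "ate" : ((PP\NP)\S)\NP
  [3,5] S\(PP\NP)   >
    [3,4] "often" : (S\(PP\NP))/S
    [4,5] "plan" : S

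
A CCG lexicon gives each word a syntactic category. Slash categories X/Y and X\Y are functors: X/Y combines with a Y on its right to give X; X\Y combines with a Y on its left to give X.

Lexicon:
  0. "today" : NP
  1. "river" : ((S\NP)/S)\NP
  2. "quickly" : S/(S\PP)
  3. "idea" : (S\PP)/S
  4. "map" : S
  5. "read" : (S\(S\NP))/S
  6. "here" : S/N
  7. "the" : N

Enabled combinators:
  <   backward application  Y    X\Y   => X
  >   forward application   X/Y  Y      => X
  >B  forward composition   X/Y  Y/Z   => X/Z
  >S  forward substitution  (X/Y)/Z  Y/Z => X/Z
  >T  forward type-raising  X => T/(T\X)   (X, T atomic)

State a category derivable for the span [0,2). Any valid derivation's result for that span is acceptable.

(S\NP)/S

[0,8] S   <
  [0,5] S\NP   >
    [0,2] (S\NP)/S   <
      [0,1] "today" : NP
      [1,2] "river" : ((S\NP)/S)\NP
    [2,5] S   >
      [2,3] "quickly" : S/(S\PP)
      [3,5] S\PP   >
        [3,4] "idea" : (S\PP)/S
        [4,5] "map" : S
  [5,8] S\(S\NP)   >
    [5,6] "read" : (S\(S\NP))/S
    [6,8] S   >
      [6,7] "here" : S/N
      [7,8] "the" : N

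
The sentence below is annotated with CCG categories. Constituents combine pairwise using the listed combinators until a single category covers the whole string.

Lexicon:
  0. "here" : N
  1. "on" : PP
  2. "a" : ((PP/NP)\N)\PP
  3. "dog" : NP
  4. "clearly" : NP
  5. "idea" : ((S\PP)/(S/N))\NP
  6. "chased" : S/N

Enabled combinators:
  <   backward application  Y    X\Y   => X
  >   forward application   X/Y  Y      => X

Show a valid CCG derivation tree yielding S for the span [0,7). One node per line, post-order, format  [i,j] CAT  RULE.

[0,1] N  lex  "here"
[1,2] PP  lex  "on"
[2,3] ((PP/NP)\N)\PP  lex  "a"
[1,3] (PP/NP)\N  <  k=2
[0,3] PP/NP  <  k=1
[3,4] NP  lex  "dog"
[0,4] PP  >  k=3
[4,5] NP  lex  "clearly"
[5,6] ((S\PP)/(S/N))\NP  lex  "idea"
[4,6] (S\PP)/(S/N)  <  k=5
[6,7] S/N  lex  "chased"
[4,7] S\PP  >  k=6
[0,7] S  <  k=4

[0,7] S   <
  [0,4] PP   >
    [0,3] PP/NP   <
      [0,1] "here" : N
      [1,3] (PP/NP)\N   <
        [1,2] "on" : PP
        [2,3] "a" : ((PP/NP)\N)\PP
    [3,4] "dog" : NP
  [4,7] S\PP   >
    [4,6] (S\PP)/(S/N)   <
      [4,5] "clearly" : NP
      [5,6] "idea" : ((S\PP)/(S/N))\NP
    [6,7] "chased" : S/N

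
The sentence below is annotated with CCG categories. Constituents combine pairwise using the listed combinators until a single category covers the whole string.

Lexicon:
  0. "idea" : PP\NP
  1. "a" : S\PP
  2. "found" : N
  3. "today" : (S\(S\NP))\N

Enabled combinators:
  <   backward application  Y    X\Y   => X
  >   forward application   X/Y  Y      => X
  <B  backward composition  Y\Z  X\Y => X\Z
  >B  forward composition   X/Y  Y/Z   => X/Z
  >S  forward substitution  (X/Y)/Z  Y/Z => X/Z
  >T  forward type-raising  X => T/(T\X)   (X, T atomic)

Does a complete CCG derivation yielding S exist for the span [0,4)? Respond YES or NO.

[0,4] S   <
  [0,2] S\NP   <B
    [0,1] "idea" : PP\NP
    [1,2] "a" : S\PP
  [2,4] S\(S\NP)   <
    [2,3] "found" : N
    [3,4] "today" : (S\(S\NP))\N

YES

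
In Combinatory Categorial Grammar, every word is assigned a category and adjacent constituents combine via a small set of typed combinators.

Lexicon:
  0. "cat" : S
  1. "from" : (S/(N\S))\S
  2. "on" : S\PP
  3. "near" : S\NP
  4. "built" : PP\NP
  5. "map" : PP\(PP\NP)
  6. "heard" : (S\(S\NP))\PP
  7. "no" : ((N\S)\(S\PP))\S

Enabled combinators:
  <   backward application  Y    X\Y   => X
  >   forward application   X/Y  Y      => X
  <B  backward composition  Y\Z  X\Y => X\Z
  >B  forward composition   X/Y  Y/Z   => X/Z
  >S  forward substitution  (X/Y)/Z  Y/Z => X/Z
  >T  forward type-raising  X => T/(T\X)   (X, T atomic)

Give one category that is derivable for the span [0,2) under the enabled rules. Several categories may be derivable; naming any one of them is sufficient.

[0,8] S   >
  [0,2] S/(N\S)   <
    [0,1] "cat" : S
    [1,2] "from" : (S/(N\S))\S
  [2,8] N\S   <
    [2,3] "on" : S\PP
    [3,8] (N\S)\(S\PP)   <
      [3,7] S   <
        [3,4] "near" : S\NP
        [4,7] S\(S\NP)   <
          [4,6] PP   <
            [4,5] "built" : PP\NP
            [5,6] "map" : PP\(PP\NP)
          [6,7] "heard" : (S\(S\NP))\PP
      [7,8] "no" : ((N\S)\(S\PP))\S

S/(N\S)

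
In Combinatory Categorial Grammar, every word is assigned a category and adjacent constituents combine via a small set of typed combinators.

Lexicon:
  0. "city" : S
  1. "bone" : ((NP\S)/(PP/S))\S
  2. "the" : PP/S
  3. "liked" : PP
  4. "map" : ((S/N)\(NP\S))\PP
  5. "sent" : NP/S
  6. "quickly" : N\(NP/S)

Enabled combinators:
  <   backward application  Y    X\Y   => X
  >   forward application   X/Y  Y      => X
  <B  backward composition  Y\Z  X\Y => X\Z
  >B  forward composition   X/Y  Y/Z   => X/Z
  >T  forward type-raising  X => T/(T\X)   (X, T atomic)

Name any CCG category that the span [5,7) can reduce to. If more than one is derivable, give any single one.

[0,7] S   >
  [0,5] S/N   <
    [0,3] NP\S   >
      [0,2] (NP\S)/(PP/S)   <
        [0,1] "city" : S
        [1,2] "bone" : ((NP\S)/(PP/S))\S
      [2,3] "the" : PP/S
    [3,5] (S/N)\(NP\S)   <
      [3,4] "liked" : PP
      [4,5] "map" : ((S/N)\(NP\S))\PP
  [5,7] N   <
    [5,6] "sent" : NP/S
    [6,7] "quickly" : N\(NP/S)

N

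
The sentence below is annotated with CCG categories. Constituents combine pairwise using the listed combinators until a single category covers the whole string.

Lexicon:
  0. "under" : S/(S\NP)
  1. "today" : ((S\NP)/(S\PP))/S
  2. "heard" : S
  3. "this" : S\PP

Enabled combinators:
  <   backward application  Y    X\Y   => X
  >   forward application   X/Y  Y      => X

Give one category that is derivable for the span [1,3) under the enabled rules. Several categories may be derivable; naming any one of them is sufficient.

(S\NP)/(S\PP)

[0,4] S   >
  [0,1] "under" : S/(S\NP)
  [1,4] S\NP   >
    [1,3] (S\NP)/(S\PP)   >
      [1,2] "today" : ((S\NP)/(S\PP))/S
      [2,3] "heard" : S
    [3,4] "this" : S\PP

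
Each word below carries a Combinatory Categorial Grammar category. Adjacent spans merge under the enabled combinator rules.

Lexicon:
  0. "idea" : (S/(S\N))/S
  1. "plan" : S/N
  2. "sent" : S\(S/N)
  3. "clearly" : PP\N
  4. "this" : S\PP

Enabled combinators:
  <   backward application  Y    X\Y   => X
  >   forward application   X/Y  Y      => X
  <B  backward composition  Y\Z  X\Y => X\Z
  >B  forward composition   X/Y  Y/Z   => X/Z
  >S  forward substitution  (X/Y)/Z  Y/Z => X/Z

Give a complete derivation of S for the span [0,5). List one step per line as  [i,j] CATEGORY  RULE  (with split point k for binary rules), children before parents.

[0,5] S   >
  [0,3] S/(S\N)   >
    [0,1] "idea" : (S/(S\N))/S
    [1,3] S   <
      [1,2] "plan" : S/N
      [2,3] "sent" : S\(S/N)
  [3,5] S\N   <B
    [3,4] "clearly" : PP\N
    [4,5] "this" : S\PP

[0,1] (S/(S\N))/S  lex  "idea"
[1,2] S/N  lex  "plan"
[2,3] S\(S/N)  lex  "sent"
[1,3] S  <  k=2
[0,3] S/(S\N)  >  k=1
[3,4] PP\N  lex  "clearly"
[4,5] S\PP  lex  "this"
[3,5] S\N  <B  k=4
[0,5] S  >  k=3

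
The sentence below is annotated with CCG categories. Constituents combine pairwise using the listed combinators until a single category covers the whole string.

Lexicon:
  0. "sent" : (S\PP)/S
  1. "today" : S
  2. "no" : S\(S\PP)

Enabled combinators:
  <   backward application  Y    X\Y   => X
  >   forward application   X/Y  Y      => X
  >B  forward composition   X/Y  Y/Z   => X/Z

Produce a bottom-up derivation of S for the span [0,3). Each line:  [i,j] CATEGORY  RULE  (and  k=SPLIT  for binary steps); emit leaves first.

[0,1] (S\PP)/S  lex  "sent"
[1,2] S  lex  "today"
[0,2] S\PP  >  k=1
[2,3] S\(S\PP)  lex  "no"
[0,3] S  <  k=2

[0,3] S   <
  [0,2] S\PP   >
    [0,1] "sent" : (S\PP)/S
    [1,2] "today" : S
  [2,3] "no" : S\(S\PP)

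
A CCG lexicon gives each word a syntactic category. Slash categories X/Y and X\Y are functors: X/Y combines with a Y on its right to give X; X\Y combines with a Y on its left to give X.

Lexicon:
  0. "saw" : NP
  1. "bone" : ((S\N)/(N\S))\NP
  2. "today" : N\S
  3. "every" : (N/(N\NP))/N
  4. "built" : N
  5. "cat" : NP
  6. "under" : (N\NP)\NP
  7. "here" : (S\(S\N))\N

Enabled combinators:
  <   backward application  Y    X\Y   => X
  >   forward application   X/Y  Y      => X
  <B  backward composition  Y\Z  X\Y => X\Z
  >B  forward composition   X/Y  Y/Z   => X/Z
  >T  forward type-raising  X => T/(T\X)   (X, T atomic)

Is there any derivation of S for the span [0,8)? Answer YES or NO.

[0,8] S   <
  [0,3] S\N   >
    [0,2] (S\N)/(N\S)   <
      [0,1] "saw" : NP
      [1,2] "bone" : ((S\N)/(N\S))\NP
    [2,3] "today" : N\S
  [3,8] S\(S\N)   <
    [3,7] N   >
      [3,5] N/(N\NP)   >
        [3,4] "every" : (N/(N\NP))/N
        [4,5] "built" : N
      [5,7] N\NP   <
        [5,6] "cat" : NP
        [6,7] "under" : (N\NP)\NP
    [7,8] "here" : (S\(S\N))\N

YES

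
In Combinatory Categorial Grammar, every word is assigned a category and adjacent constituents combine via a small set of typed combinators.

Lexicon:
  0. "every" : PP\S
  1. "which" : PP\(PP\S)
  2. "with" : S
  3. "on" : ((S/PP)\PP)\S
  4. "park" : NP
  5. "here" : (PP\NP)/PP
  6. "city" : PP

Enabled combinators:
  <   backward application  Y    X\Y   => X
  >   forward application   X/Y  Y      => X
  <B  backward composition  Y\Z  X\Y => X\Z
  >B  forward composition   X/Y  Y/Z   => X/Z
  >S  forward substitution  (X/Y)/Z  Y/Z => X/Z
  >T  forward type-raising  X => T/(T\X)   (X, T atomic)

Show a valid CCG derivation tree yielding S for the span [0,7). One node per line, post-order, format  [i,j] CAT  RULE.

[0,1] PP\S  lex  "every"
[1,2] PP\(PP\S)  lex  "which"
[0,2] PP  <  k=1
[2,3] S  lex  "with"
[3,4] ((S/PP)\PP)\S  lex  "on"
[2,4] (S/PP)\PP  <  k=3
[0,4] S/PP  <  k=2
[4,5] NP  lex  "park"
[5,6] (PP\NP)/PP  lex  "here"
[6,7] PP  lex  "city"
[5,7] PP\NP  >  k=6
[4,7] PP  <  k=5
[0,7] S  >  k=4

[0,7] S   >
  [0,4] S/PP   <
    [0,2] PP   <
      [0,1] "every" : PP\S
      [1,2] "which" : PP\(PP\S)
    [2,4] (S/PP)\PP   <
      [2,3] "with" : S
      [3,4] "on" : ((S/PP)\PP)\S
  [4,7] PP   <
    [4,5] "park" : NP
    [5,7] PP\NP   >
      [5,6] "here" : (PP\NP)/PP
      [6,7] "city" : PP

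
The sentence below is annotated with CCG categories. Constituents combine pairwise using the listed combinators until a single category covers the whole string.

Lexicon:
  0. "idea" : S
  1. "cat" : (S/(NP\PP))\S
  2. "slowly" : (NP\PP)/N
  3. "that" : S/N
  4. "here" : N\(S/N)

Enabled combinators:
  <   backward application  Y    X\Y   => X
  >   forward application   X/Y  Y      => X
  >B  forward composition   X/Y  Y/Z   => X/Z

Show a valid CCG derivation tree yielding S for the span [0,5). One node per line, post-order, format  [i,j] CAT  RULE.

[0,1] S  lex  "idea"
[1,2] (S/(NP\PP))\S  lex  "cat"
[0,2] S/(NP\PP)  <  k=1
[2,3] (NP\PP)/N  lex  "slowly"
[0,3] S/N  >B  k=2
[3,4] S/N  lex  "that"
[4,5] N\(S/N)  lex  "here"
[3,5] N  <  k=4
[0,5] S  >  k=3

[0,5] S   >
  [0,3] S/N   >B
    [0,2] S/(NP\PP)   <
      [0,1] "idea" : S
      [1,2] "cat" : (S/(NP\PP))\S
    [2,3] "slowly" : (NP\PP)/N
  [3,5] N   <
    [3,4] "that" : S/N
    [4,5] "here" : N\(S/N)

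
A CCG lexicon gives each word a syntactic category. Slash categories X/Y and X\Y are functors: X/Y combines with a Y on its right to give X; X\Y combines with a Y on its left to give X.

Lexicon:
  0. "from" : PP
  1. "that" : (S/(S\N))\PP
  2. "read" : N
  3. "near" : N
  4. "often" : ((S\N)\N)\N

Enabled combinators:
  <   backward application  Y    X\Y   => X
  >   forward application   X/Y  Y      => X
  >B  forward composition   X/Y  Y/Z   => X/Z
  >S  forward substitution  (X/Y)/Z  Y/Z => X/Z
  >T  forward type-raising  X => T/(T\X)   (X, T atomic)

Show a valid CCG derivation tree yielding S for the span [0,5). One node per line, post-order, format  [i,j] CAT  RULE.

[0,1] PP  lex  "from"
[1,2] (S/(S\N))\PP  lex  "that"
[0,2] S/(S\N)  <  k=1
[2,3] N  lex  "read"
[3,4] N  lex  "near"
[4,5] ((S\N)\N)\N  lex  "often"
[3,5] (S\N)\N  <  k=4
[2,5] S\N  <  k=3
[0,5] S  >  k=2

[0,5] S   >
  [0,2] S/(S\N)   <
    [0,1] "from" : PP
    [1,2] "that" : (S/(S\N))\PP
  [2,5] S\N   <
    [2,3] "read" : N
    [3,5] (S\N)\N   <
      [3,4] "near" : N
      [4,5] "often" : ((S\N)\N)\N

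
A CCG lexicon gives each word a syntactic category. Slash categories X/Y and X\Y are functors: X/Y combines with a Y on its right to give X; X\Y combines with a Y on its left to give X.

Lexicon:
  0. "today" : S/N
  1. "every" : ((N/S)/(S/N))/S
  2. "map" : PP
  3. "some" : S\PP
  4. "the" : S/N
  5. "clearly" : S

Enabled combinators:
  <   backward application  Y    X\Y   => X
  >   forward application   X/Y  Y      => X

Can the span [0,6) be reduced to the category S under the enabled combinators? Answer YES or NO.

[0,6] S   >
  [0,1] "today" : S/N
  [1,6] N   >
    [1,5] N/S   >
      [1,4] (N/S)/(S/N)   >
        [1,2] "every" : ((N/S)/(S/N))/S
        [2,4] S   <
          [2,3] "map" : PP
          [3,4] "some" : S\PP
      [4,5] "the" : S/N
    [5,6] "clearly" : S

YES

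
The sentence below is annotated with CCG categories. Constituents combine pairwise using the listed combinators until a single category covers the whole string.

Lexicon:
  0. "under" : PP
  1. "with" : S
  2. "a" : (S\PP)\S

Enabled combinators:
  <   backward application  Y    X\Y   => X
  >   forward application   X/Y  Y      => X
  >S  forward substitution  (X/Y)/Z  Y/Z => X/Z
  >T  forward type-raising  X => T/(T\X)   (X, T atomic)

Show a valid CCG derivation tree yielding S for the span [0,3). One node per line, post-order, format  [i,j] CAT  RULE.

[0,1] PP  lex  "under"
[0,1] S/(S\PP)  >T
[1,2] S  lex  "with"
[2,3] (S\PP)\S  lex  "a"
[1,3] S\PP  <  k=2
[0,3] S  >  k=1

[0,3] S   >
  [0,1] S/(S\PP)   >T
    [0,1] "under" : PP
  [1,3] S\PP   <
    [1,2] "with" : S
    [2,3] "a" : (S\PP)\S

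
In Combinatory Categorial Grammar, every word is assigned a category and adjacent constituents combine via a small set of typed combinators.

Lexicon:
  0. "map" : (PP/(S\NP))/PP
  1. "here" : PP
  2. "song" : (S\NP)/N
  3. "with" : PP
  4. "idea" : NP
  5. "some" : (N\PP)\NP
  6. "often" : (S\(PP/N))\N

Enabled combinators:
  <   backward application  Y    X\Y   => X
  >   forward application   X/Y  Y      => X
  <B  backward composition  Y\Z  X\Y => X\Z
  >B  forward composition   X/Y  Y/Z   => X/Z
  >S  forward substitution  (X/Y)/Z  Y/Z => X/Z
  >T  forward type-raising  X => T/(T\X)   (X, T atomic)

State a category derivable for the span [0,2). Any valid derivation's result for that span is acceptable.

PP/(S\NP)

[0,7] S   <
  [0,3] PP/N   >B
    [0,2] PP/(S\NP)   >
      [0,1] "map" : (PP/(S\NP))/PP
      [1,2] "here" : PP
    [2,3] "song" : (S\NP)/N
  [3,7] S\(PP/N)   <
    [3,6] N   <
      [3,4] "with" : PP
      [4,6] N\PP   <
        [4,5] "idea" : NP
        [5,6] "some" : (N\PP)\NP
    [6,7] "often" : (S\(PP/N))\N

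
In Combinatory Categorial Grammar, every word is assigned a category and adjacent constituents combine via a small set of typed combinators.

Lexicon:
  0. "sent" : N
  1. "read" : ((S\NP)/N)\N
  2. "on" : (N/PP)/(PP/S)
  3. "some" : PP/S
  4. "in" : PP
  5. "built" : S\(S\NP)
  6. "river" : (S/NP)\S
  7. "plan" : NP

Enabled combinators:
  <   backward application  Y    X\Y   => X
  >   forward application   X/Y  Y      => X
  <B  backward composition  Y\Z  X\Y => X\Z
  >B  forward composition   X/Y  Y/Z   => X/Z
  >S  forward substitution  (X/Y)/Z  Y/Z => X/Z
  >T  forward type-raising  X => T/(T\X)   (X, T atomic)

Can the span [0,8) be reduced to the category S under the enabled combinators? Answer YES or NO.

[0,8] S   >
  [0,7] S/NP   <
    [0,6] S   <
      [0,5] S\NP   >
        [0,2] (S\NP)/N   <
          [0,1] "sent" : N
          [1,2] "read" : ((S\NP)/N)\N
        [2,5] N   >
          [2,4] N/PP   >
            [2,3] "on" : (N/PP)/(PP/S)
            [3,4] "some" : PP/S
          [4,5] "in" : PP
      [5,6] "built" : S\(S\NP)
    [6,7] "river" : (S/NP)\S
  [7,8] "plan" : NP

YES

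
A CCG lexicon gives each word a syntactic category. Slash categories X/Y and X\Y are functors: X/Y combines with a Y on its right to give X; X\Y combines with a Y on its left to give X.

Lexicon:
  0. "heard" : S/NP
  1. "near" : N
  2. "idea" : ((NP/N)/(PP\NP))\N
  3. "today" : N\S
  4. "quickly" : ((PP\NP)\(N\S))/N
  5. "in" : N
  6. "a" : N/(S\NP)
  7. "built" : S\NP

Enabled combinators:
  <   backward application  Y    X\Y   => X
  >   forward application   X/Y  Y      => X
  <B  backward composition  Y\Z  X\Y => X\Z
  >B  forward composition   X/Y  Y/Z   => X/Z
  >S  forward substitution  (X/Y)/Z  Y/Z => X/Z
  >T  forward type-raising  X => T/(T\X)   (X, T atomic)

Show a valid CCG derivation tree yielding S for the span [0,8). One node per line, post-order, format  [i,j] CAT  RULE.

[0,1] S/NP  lex  "heard"
[1,2] N  lex  "near"
[2,3] ((NP/N)/(PP\NP))\N  lex  "idea"
[1,3] (NP/N)/(PP\NP)  <  k=2
[3,4] N\S  lex  "today"
[4,5] ((PP\NP)\(N\S))/N  lex  "quickly"
[5,6] N  lex  "in"
[4,6] (PP\NP)\(N\S)  >  k=5
[3,6] PP\NP  <  k=4
[1,6] NP/N  >  k=3
[0,6] S/N  >B  k=1
[6,7] N/(S\NP)  lex  "a"
[7,8] S\NP  lex  "built"
[6,8] N  >  k=7
[0,8] S  >  k=6

[0,8] S   >
  [0,6] S/N   >B
    [0,1] "heard" : S/NP
    [1,6] NP/N   >
      [1,3] (NP/N)/(PP\NP)   <
        [1,2] "near" : N
        [2,3] "idea" : ((NP/N)/(PP\NP))\N
      [3,6] PP\NP   <
        [3,4] "today" : N\S
        [4,6] (PP\NP)\(N\S)   >
          [4,5] "quickly" : ((PP\NP)\(N\S))/N
          [5,6] "in" : N
  [6,8] N   >
    [6,7] "a" : N/(S\NP)
    [7,8] "built" : S\NP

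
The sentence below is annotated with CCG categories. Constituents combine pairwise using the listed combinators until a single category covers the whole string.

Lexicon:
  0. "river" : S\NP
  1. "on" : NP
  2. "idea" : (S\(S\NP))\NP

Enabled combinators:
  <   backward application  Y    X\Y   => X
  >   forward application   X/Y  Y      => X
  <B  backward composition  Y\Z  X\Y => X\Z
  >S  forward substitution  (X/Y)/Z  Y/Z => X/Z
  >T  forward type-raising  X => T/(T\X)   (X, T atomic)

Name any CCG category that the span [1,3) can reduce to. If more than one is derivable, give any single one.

S\(S\NP)

[0,3] S   <
  [0,1] "river" : S\NP
  [1,3] S\(S\NP)   <
    [1,2] "on" : NP
    [2,3] "idea" : (S\(S\NP))\NP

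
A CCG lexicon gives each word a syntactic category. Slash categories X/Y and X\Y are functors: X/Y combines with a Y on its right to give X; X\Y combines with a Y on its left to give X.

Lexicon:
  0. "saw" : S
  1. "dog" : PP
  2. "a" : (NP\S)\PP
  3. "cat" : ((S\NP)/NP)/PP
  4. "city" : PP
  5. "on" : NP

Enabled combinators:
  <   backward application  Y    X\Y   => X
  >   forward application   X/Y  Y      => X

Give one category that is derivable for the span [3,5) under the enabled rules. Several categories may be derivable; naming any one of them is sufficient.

(S\NP)/NP

[0,6] S   <
  [0,3] NP   <
    [0,1] "saw" : S
    [1,3] NP\S   <
      [1,2] "dog" : PP
      [2,3] "a" : (NP\S)\PP
  [3,6] S\NP   >
    [3,5] (S\NP)/NP   >
      [3,4] "cat" : ((S\NP)/NP)/PP
      [4,5] "city" : PP
    [5,6] "on" : NP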